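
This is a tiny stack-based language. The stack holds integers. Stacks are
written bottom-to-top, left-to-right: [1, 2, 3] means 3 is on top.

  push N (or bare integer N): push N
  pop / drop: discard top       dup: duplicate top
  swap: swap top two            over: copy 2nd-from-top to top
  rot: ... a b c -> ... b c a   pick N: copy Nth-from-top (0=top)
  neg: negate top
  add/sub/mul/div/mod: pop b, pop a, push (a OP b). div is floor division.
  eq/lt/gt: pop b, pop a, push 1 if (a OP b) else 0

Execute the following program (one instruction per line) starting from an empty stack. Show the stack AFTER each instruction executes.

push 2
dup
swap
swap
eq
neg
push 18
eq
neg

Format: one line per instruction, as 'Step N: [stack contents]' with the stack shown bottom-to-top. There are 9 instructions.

Step 1: [2]
Step 2: [2, 2]
Step 3: [2, 2]
Step 4: [2, 2]
Step 5: [1]
Step 6: [-1]
Step 7: [-1, 18]
Step 8: [0]
Step 9: [0]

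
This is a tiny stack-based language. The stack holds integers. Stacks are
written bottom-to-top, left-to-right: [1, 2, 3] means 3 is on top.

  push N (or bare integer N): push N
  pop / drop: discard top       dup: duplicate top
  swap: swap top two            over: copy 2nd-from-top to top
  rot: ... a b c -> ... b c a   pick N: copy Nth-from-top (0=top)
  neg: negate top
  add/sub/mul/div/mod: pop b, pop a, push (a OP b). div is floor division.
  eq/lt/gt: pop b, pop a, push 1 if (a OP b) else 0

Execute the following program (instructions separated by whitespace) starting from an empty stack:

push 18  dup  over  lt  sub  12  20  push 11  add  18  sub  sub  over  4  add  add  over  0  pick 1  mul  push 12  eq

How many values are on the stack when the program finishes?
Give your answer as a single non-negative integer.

After 'push 18': stack = [18] (depth 1)
After 'dup': stack = [18, 18] (depth 2)
After 'over': stack = [18, 18, 18] (depth 3)
After 'lt': stack = [18, 0] (depth 2)
After 'sub': stack = [18] (depth 1)
After 'push 12': stack = [18, 12] (depth 2)
After 'push 20': stack = [18, 12, 20] (depth 3)
After 'push 11': stack = [18, 12, 20, 11] (depth 4)
After 'add': stack = [18, 12, 31] (depth 3)
After 'push 18': stack = [18, 12, 31, 18] (depth 4)
  ...
After 'over': stack = [18, -1, 18] (depth 3)
After 'push 4': stack = [18, -1, 18, 4] (depth 4)
After 'add': stack = [18, -1, 22] (depth 3)
After 'add': stack = [18, 21] (depth 2)
After 'over': stack = [18, 21, 18] (depth 3)
After 'push 0': stack = [18, 21, 18, 0] (depth 4)
After 'pick 1': stack = [18, 21, 18, 0, 18] (depth 5)
After 'mul': stack = [18, 21, 18, 0] (depth 4)
After 'push 12': stack = [18, 21, 18, 0, 12] (depth 5)
After 'eq': stack = [18, 21, 18, 0] (depth 4)

Answer: 4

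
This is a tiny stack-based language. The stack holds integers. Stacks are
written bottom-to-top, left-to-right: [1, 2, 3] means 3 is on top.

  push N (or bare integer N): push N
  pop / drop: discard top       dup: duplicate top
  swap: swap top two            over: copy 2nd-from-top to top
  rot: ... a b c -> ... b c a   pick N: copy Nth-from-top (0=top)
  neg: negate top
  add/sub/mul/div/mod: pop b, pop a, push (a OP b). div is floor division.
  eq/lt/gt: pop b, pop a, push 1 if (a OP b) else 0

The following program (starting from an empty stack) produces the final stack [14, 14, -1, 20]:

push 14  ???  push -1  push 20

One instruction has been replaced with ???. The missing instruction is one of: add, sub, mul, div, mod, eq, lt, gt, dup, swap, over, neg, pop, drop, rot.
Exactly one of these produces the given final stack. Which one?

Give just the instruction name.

Answer: dup

Derivation:
Stack before ???: [14]
Stack after ???:  [14, 14]
The instruction that transforms [14] -> [14, 14] is: dup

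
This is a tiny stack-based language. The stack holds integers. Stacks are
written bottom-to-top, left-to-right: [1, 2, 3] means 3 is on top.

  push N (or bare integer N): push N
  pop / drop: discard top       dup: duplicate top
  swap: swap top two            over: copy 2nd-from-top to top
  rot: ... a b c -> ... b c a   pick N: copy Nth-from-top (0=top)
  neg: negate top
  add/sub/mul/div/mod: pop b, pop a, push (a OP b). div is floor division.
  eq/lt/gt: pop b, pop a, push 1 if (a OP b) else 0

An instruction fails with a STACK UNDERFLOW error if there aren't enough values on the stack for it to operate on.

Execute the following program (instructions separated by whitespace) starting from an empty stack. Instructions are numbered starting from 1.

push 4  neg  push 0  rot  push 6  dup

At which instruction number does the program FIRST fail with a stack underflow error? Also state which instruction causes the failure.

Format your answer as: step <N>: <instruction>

Step 1 ('push 4'): stack = [4], depth = 1
Step 2 ('neg'): stack = [-4], depth = 1
Step 3 ('push 0'): stack = [-4, 0], depth = 2
Step 4 ('rot'): needs 3 value(s) but depth is 2 — STACK UNDERFLOW

Answer: step 4: rot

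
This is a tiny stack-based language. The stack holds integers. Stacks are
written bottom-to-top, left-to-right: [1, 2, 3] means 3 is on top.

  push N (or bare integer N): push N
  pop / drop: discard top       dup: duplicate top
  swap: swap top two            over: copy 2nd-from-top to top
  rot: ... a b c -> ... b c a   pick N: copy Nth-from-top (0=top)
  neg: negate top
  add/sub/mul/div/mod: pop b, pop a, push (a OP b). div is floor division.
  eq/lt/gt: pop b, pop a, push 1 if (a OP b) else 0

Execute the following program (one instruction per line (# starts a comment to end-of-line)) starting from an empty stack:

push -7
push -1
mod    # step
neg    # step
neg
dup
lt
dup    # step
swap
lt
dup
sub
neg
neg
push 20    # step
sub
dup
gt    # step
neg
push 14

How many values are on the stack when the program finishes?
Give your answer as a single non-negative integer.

Answer: 2

Derivation:
After 'push -7': stack = [-7] (depth 1)
After 'push -1': stack = [-7, -1] (depth 2)
After 'mod': stack = [0] (depth 1)
After 'neg': stack = [0] (depth 1)
After 'neg': stack = [0] (depth 1)
After 'dup': stack = [0, 0] (depth 2)
After 'lt': stack = [0] (depth 1)
After 'dup': stack = [0, 0] (depth 2)
After 'swap': stack = [0, 0] (depth 2)
After 'lt': stack = [0] (depth 1)
After 'dup': stack = [0, 0] (depth 2)
After 'sub': stack = [0] (depth 1)
After 'neg': stack = [0] (depth 1)
After 'neg': stack = [0] (depth 1)
After 'push 20': stack = [0, 20] (depth 2)
After 'sub': stack = [-20] (depth 1)
After 'dup': stack = [-20, -20] (depth 2)
After 'gt': stack = [0] (depth 1)
After 'neg': stack = [0] (depth 1)
After 'push 14': stack = [0, 14] (depth 2)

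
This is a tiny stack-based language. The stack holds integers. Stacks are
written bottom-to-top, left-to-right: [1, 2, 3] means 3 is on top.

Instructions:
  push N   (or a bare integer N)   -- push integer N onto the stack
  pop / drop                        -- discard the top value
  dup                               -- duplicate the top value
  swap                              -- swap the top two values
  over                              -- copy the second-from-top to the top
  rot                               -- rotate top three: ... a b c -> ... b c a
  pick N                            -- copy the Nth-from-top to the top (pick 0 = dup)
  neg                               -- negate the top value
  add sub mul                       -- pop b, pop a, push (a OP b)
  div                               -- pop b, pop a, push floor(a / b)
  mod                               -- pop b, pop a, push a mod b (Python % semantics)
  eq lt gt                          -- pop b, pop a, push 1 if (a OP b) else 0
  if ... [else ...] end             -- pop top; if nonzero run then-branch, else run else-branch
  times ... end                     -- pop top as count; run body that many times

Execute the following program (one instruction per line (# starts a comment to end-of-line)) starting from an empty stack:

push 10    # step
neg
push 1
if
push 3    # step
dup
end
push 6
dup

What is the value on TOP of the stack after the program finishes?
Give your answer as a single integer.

After 'push 10': [10]
After 'neg': [-10]
After 'push 1': [-10, 1]
After 'if': [-10]
After 'push 3': [-10, 3]
After 'dup': [-10, 3, 3]
After 'push 6': [-10, 3, 3, 6]
After 'dup': [-10, 3, 3, 6, 6]

Answer: 6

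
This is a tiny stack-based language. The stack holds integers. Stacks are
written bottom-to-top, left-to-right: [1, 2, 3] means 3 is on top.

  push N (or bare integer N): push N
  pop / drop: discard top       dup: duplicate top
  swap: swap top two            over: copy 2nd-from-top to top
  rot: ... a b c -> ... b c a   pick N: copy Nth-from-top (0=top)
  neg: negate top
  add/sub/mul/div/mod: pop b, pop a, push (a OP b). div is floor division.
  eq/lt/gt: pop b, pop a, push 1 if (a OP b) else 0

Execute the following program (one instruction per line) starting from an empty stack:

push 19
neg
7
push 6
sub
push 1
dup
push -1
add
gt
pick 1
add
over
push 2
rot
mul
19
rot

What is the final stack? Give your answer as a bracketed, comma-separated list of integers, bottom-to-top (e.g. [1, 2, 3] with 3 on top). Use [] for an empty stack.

After 'push 19': [19]
After 'neg': [-19]
After 'push 7': [-19, 7]
After 'push 6': [-19, 7, 6]
After 'sub': [-19, 1]
After 'push 1': [-19, 1, 1]
After 'dup': [-19, 1, 1, 1]
After 'push -1': [-19, 1, 1, 1, -1]
After 'add': [-19, 1, 1, 0]
After 'gt': [-19, 1, 1]
After 'pick 1': [-19, 1, 1, 1]
After 'add': [-19, 1, 2]
After 'over': [-19, 1, 2, 1]
After 'push 2': [-19, 1, 2, 1, 2]
After 'rot': [-19, 1, 1, 2, 2]
After 'mul': [-19, 1, 1, 4]
After 'push 19': [-19, 1, 1, 4, 19]
After 'rot': [-19, 1, 4, 19, 1]

Answer: [-19, 1, 4, 19, 1]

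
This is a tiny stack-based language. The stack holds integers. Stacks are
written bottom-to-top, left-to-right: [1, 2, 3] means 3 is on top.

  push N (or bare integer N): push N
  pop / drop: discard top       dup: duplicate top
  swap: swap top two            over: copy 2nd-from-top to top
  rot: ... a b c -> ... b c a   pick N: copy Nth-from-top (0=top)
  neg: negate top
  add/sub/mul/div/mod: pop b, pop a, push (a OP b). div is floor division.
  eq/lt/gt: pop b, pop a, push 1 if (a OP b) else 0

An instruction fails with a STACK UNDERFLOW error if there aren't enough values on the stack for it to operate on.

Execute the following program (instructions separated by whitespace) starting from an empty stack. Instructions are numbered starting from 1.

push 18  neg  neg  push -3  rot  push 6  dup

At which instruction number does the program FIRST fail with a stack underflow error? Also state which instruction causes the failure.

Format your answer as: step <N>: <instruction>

Step 1 ('push 18'): stack = [18], depth = 1
Step 2 ('neg'): stack = [-18], depth = 1
Step 3 ('neg'): stack = [18], depth = 1
Step 4 ('push -3'): stack = [18, -3], depth = 2
Step 5 ('rot'): needs 3 value(s) but depth is 2 — STACK UNDERFLOW

Answer: step 5: rot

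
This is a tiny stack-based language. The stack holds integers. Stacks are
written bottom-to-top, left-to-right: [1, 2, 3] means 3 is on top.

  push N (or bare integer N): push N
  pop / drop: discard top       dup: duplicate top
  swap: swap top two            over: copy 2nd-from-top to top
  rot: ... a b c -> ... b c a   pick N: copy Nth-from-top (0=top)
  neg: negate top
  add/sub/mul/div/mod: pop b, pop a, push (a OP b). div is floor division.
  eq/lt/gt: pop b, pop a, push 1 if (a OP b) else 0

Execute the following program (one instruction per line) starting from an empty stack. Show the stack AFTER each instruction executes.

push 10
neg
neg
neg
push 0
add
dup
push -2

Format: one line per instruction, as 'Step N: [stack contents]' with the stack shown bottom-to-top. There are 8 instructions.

Step 1: [10]
Step 2: [-10]
Step 3: [10]
Step 4: [-10]
Step 5: [-10, 0]
Step 6: [-10]
Step 7: [-10, -10]
Step 8: [-10, -10, -2]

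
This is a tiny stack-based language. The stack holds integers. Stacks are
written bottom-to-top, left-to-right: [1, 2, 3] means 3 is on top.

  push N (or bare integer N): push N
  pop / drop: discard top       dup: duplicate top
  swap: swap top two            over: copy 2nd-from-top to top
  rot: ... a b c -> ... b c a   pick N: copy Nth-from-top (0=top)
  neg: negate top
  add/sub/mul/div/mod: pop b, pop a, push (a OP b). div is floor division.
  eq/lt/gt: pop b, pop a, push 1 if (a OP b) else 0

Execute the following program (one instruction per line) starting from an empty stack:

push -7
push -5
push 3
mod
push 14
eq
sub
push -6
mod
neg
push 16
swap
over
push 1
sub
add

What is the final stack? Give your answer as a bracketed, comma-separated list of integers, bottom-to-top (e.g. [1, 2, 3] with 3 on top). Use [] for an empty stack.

After 'push -7': [-7]
After 'push -5': [-7, -5]
After 'push 3': [-7, -5, 3]
After 'mod': [-7, 1]
After 'push 14': [-7, 1, 14]
After 'eq': [-7, 0]
After 'sub': [-7]
After 'push -6': [-7, -6]
After 'mod': [-1]
After 'neg': [1]
After 'push 16': [1, 16]
After 'swap': [16, 1]
After 'over': [16, 1, 16]
After 'push 1': [16, 1, 16, 1]
After 'sub': [16, 1, 15]
After 'add': [16, 16]

Answer: [16, 16]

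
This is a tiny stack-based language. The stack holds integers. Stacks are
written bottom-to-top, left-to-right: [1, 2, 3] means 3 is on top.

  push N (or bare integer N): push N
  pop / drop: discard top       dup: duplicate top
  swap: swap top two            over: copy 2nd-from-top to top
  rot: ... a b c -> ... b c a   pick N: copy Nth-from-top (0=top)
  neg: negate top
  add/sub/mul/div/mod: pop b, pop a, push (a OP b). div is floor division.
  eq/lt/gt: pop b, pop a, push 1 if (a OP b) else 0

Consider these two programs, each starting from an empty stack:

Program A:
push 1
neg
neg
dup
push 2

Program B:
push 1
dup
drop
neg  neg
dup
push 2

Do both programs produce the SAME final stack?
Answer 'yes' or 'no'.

Answer: yes

Derivation:
Program A trace:
  After 'push 1': [1]
  After 'neg': [-1]
  After 'neg': [1]
  After 'dup': [1, 1]
  After 'push 2': [1, 1, 2]
Program A final stack: [1, 1, 2]

Program B trace:
  After 'push 1': [1]
  After 'dup': [1, 1]
  After 'drop': [1]
  After 'neg': [-1]
  After 'neg': [1]
  After 'dup': [1, 1]
  After 'push 2': [1, 1, 2]
Program B final stack: [1, 1, 2]
Same: yes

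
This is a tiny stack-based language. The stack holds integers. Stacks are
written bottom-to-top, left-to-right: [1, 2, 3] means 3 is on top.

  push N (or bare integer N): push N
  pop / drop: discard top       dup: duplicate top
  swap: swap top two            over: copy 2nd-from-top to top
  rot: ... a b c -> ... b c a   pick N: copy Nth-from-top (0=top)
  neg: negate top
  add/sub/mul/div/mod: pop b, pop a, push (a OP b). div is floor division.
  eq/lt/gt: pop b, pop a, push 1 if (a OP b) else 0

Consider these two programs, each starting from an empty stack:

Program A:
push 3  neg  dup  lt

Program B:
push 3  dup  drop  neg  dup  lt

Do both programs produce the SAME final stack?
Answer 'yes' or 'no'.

Program A trace:
  After 'push 3': [3]
  After 'neg': [-3]
  After 'dup': [-3, -3]
  After 'lt': [0]
Program A final stack: [0]

Program B trace:
  After 'push 3': [3]
  After 'dup': [3, 3]
  After 'drop': [3]
  After 'neg': [-3]
  After 'dup': [-3, -3]
  After 'lt': [0]
Program B final stack: [0]
Same: yes

Answer: yes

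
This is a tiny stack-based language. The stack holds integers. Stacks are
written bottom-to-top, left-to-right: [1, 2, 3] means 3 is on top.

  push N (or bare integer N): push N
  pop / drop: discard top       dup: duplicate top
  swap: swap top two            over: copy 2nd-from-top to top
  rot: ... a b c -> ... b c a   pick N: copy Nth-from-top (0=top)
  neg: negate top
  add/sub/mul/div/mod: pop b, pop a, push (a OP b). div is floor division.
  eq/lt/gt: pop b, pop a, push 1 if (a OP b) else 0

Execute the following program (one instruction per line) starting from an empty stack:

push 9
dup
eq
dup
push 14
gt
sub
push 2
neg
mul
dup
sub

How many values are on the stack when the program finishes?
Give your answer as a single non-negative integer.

After 'push 9': stack = [9] (depth 1)
After 'dup': stack = [9, 9] (depth 2)
After 'eq': stack = [1] (depth 1)
After 'dup': stack = [1, 1] (depth 2)
After 'push 14': stack = [1, 1, 14] (depth 3)
After 'gt': stack = [1, 0] (depth 2)
After 'sub': stack = [1] (depth 1)
After 'push 2': stack = [1, 2] (depth 2)
After 'neg': stack = [1, -2] (depth 2)
After 'mul': stack = [-2] (depth 1)
After 'dup': stack = [-2, -2] (depth 2)
After 'sub': stack = [0] (depth 1)

Answer: 1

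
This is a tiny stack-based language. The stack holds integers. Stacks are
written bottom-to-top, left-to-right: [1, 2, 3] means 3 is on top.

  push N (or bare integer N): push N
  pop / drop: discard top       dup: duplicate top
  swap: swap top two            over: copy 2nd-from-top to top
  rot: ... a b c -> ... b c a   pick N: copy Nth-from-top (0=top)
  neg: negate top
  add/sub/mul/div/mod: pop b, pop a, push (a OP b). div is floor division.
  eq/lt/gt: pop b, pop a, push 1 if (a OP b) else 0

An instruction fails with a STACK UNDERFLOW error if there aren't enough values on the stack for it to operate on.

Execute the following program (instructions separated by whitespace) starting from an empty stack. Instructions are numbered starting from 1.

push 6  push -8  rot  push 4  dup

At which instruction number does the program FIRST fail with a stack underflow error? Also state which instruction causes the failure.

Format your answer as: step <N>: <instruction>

Step 1 ('push 6'): stack = [6], depth = 1
Step 2 ('push -8'): stack = [6, -8], depth = 2
Step 3 ('rot'): needs 3 value(s) but depth is 2 — STACK UNDERFLOW

Answer: step 3: rot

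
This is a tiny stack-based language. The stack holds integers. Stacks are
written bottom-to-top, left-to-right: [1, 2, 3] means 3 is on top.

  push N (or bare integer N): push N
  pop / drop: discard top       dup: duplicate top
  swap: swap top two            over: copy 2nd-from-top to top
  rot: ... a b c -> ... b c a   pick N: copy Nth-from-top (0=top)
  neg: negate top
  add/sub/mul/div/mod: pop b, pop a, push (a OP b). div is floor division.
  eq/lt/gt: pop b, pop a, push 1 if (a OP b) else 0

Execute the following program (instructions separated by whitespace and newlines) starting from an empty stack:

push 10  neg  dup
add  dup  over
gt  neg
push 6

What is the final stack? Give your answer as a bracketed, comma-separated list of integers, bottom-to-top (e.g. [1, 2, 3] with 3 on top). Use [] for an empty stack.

After 'push 10': [10]
After 'neg': [-10]
After 'dup': [-10, -10]
After 'add': [-20]
After 'dup': [-20, -20]
After 'over': [-20, -20, -20]
After 'gt': [-20, 0]
After 'neg': [-20, 0]
After 'push 6': [-20, 0, 6]

Answer: [-20, 0, 6]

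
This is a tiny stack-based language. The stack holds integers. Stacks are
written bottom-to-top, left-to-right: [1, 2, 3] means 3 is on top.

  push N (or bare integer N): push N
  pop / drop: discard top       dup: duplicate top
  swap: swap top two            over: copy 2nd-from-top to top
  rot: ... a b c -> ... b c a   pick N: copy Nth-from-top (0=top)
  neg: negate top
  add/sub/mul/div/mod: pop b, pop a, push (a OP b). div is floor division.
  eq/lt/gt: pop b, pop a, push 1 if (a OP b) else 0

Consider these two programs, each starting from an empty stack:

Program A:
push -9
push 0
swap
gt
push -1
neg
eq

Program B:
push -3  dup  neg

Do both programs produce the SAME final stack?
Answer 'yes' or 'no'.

Program A trace:
  After 'push -9': [-9]
  After 'push 0': [-9, 0]
  After 'swap': [0, -9]
  After 'gt': [1]
  After 'push -1': [1, -1]
  After 'neg': [1, 1]
  After 'eq': [1]
Program A final stack: [1]

Program B trace:
  After 'push -3': [-3]
  After 'dup': [-3, -3]
  After 'neg': [-3, 3]
Program B final stack: [-3, 3]
Same: no

Answer: no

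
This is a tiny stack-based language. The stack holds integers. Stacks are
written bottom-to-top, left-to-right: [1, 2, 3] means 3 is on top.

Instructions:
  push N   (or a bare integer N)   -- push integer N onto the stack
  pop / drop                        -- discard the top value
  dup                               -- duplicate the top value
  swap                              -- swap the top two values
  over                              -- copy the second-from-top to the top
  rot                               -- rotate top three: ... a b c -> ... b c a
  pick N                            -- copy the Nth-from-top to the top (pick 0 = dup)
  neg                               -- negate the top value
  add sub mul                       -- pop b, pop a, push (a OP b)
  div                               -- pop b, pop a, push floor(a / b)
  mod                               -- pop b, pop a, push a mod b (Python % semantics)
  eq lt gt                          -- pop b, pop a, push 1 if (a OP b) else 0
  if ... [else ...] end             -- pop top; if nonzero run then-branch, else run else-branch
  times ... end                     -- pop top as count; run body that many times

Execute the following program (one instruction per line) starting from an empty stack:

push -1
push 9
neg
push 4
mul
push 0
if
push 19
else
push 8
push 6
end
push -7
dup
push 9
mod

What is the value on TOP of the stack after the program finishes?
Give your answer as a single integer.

Answer: 2

Derivation:
After 'push -1': [-1]
After 'push 9': [-1, 9]
After 'neg': [-1, -9]
After 'push 4': [-1, -9, 4]
After 'mul': [-1, -36]
After 'push 0': [-1, -36, 0]
After 'if': [-1, -36]
After 'push 8': [-1, -36, 8]
After 'push 6': [-1, -36, 8, 6]
After 'push -7': [-1, -36, 8, 6, -7]
After 'dup': [-1, -36, 8, 6, -7, -7]
After 'push 9': [-1, -36, 8, 6, -7, -7, 9]
After 'mod': [-1, -36, 8, 6, -7, 2]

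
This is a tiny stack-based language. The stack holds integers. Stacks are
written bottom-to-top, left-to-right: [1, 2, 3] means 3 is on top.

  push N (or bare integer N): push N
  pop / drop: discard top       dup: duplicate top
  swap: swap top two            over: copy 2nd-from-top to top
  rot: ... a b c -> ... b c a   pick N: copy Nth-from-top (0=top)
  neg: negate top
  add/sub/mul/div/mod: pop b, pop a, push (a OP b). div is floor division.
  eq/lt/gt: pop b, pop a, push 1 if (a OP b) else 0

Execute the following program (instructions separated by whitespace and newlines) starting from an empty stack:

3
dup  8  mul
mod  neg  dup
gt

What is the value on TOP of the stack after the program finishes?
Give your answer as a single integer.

After 'push 3': [3]
After 'dup': [3, 3]
After 'push 8': [3, 3, 8]
After 'mul': [3, 24]
After 'mod': [3]
After 'neg': [-3]
After 'dup': [-3, -3]
After 'gt': [0]

Answer: 0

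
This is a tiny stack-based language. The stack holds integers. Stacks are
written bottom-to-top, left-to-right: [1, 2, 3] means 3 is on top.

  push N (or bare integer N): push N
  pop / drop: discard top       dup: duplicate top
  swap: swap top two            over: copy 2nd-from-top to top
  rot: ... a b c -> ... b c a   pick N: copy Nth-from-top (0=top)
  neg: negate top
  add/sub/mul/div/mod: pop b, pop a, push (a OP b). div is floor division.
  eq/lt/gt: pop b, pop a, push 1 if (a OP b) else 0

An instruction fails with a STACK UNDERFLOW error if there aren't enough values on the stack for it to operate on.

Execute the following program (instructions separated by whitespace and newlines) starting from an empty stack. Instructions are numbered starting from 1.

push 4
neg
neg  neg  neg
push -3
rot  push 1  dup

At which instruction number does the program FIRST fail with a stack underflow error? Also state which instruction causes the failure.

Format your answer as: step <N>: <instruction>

Answer: step 7: rot

Derivation:
Step 1 ('push 4'): stack = [4], depth = 1
Step 2 ('neg'): stack = [-4], depth = 1
Step 3 ('neg'): stack = [4], depth = 1
Step 4 ('neg'): stack = [-4], depth = 1
Step 5 ('neg'): stack = [4], depth = 1
Step 6 ('push -3'): stack = [4, -3], depth = 2
Step 7 ('rot'): needs 3 value(s) but depth is 2 — STACK UNDERFLOW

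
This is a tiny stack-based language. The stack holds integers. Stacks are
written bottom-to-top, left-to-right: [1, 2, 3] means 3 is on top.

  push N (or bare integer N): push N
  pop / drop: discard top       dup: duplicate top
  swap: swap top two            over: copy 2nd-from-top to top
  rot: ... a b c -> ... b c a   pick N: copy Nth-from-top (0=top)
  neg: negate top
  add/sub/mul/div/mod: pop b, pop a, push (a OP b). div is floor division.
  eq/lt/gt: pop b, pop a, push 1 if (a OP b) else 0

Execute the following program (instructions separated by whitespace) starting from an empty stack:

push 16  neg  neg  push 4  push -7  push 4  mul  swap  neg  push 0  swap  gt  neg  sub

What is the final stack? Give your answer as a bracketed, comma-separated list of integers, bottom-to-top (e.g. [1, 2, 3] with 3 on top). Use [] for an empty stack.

Answer: [16, -27]

Derivation:
After 'push 16': [16]
After 'neg': [-16]
After 'neg': [16]
After 'push 4': [16, 4]
After 'push -7': [16, 4, -7]
After 'push 4': [16, 4, -7, 4]
After 'mul': [16, 4, -28]
After 'swap': [16, -28, 4]
After 'neg': [16, -28, -4]
After 'push 0': [16, -28, -4, 0]
After 'swap': [16, -28, 0, -4]
After 'gt': [16, -28, 1]
After 'neg': [16, -28, -1]
After 'sub': [16, -27]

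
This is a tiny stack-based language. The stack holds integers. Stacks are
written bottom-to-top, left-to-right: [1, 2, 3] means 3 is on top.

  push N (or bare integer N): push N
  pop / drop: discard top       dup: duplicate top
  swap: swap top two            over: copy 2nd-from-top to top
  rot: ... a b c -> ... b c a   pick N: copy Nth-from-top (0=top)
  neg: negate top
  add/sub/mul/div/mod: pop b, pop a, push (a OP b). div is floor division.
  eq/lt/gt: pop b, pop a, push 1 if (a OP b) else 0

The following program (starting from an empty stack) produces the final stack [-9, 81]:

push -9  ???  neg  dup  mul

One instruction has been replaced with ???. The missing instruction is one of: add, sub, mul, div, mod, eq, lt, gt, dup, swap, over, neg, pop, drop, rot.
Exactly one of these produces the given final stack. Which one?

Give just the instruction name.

Answer: dup

Derivation:
Stack before ???: [-9]
Stack after ???:  [-9, -9]
The instruction that transforms [-9] -> [-9, -9] is: dup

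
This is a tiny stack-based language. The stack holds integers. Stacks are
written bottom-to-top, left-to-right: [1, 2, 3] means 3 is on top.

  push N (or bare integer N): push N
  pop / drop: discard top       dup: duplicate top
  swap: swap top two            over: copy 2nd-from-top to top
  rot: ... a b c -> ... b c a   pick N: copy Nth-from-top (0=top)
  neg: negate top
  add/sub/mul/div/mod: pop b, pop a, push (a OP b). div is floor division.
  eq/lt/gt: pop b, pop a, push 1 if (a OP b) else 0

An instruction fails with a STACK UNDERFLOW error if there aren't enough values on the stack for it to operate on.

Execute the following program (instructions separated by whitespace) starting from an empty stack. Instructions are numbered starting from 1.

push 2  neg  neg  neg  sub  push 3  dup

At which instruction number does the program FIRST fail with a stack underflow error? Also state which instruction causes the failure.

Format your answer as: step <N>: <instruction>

Step 1 ('push 2'): stack = [2], depth = 1
Step 2 ('neg'): stack = [-2], depth = 1
Step 3 ('neg'): stack = [2], depth = 1
Step 4 ('neg'): stack = [-2], depth = 1
Step 5 ('sub'): needs 2 value(s) but depth is 1 — STACK UNDERFLOW

Answer: step 5: sub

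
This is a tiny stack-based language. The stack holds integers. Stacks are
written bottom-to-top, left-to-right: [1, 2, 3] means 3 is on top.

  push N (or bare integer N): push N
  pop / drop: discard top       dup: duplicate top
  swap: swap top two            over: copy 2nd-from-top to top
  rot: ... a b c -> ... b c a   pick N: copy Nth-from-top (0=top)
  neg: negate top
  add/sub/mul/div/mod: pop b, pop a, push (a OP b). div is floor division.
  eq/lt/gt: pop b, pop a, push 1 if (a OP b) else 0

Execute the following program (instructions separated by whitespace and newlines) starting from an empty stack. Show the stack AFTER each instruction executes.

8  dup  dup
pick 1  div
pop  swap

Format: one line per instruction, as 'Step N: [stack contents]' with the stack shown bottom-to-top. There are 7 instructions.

Step 1: [8]
Step 2: [8, 8]
Step 3: [8, 8, 8]
Step 4: [8, 8, 8, 8]
Step 5: [8, 8, 1]
Step 6: [8, 8]
Step 7: [8, 8]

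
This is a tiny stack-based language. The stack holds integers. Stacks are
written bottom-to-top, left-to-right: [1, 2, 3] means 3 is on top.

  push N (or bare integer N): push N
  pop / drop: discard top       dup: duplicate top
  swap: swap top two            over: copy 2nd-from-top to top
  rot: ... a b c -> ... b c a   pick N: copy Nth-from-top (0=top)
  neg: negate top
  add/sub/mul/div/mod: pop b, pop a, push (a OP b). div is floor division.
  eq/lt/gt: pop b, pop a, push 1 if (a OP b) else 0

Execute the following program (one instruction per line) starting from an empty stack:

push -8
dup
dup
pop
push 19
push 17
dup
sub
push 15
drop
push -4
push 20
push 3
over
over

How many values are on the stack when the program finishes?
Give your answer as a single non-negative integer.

After 'push -8': stack = [-8] (depth 1)
After 'dup': stack = [-8, -8] (depth 2)
After 'dup': stack = [-8, -8, -8] (depth 3)
After 'pop': stack = [-8, -8] (depth 2)
After 'push 19': stack = [-8, -8, 19] (depth 3)
After 'push 17': stack = [-8, -8, 19, 17] (depth 4)
After 'dup': stack = [-8, -8, 19, 17, 17] (depth 5)
After 'sub': stack = [-8, -8, 19, 0] (depth 4)
After 'push 15': stack = [-8, -8, 19, 0, 15] (depth 5)
After 'drop': stack = [-8, -8, 19, 0] (depth 4)
After 'push -4': stack = [-8, -8, 19, 0, -4] (depth 5)
After 'push 20': stack = [-8, -8, 19, 0, -4, 20] (depth 6)
After 'push 3': stack = [-8, -8, 19, 0, -4, 20, 3] (depth 7)
After 'over': stack = [-8, -8, 19, 0, -4, 20, 3, 20] (depth 8)
After 'over': stack = [-8, -8, 19, 0, -4, 20, 3, 20, 3] (depth 9)

Answer: 9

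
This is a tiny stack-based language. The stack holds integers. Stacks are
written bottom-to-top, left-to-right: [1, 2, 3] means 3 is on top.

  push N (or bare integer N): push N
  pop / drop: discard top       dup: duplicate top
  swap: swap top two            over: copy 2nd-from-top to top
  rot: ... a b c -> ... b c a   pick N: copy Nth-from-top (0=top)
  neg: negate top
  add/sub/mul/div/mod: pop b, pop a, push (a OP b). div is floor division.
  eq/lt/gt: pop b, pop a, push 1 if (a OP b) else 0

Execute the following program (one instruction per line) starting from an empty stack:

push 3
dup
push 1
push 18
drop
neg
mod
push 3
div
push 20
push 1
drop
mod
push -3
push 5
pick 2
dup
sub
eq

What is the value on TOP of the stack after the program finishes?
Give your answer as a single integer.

Answer: 0

Derivation:
After 'push 3': [3]
After 'dup': [3, 3]
After 'push 1': [3, 3, 1]
After 'push 18': [3, 3, 1, 18]
After 'drop': [3, 3, 1]
After 'neg': [3, 3, -1]
After 'mod': [3, 0]
After 'push 3': [3, 0, 3]
After 'div': [3, 0]
After 'push 20': [3, 0, 20]
After 'push 1': [3, 0, 20, 1]
After 'drop': [3, 0, 20]
After 'mod': [3, 0]
After 'push -3': [3, 0, -3]
After 'push 5': [3, 0, -3, 5]
After 'pick 2': [3, 0, -3, 5, 0]
After 'dup': [3, 0, -3, 5, 0, 0]
After 'sub': [3, 0, -3, 5, 0]
After 'eq': [3, 0, -3, 0]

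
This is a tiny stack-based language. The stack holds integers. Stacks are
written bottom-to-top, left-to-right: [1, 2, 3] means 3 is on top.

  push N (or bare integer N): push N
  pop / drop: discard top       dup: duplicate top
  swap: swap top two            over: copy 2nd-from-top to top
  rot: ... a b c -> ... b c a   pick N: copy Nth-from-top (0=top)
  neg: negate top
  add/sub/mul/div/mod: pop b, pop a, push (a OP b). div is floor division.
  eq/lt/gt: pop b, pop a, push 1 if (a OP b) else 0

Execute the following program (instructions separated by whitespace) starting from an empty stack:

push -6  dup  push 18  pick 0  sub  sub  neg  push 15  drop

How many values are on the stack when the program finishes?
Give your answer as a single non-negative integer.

After 'push -6': stack = [-6] (depth 1)
After 'dup': stack = [-6, -6] (depth 2)
After 'push 18': stack = [-6, -6, 18] (depth 3)
After 'pick 0': stack = [-6, -6, 18, 18] (depth 4)
After 'sub': stack = [-6, -6, 0] (depth 3)
After 'sub': stack = [-6, -6] (depth 2)
After 'neg': stack = [-6, 6] (depth 2)
After 'push 15': stack = [-6, 6, 15] (depth 3)
After 'drop': stack = [-6, 6] (depth 2)

Answer: 2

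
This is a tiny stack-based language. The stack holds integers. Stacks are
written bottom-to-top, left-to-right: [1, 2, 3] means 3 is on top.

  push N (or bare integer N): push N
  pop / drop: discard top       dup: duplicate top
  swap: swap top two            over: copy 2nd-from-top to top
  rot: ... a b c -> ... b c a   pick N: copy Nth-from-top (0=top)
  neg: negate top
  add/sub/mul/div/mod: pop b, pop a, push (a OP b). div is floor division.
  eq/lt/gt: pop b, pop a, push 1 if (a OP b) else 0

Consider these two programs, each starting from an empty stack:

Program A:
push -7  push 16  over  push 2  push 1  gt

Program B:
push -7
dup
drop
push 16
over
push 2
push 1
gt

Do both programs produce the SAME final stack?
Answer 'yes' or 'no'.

Program A trace:
  After 'push -7': [-7]
  After 'push 16': [-7, 16]
  After 'over': [-7, 16, -7]
  After 'push 2': [-7, 16, -7, 2]
  After 'push 1': [-7, 16, -7, 2, 1]
  After 'gt': [-7, 16, -7, 1]
Program A final stack: [-7, 16, -7, 1]

Program B trace:
  After 'push -7': [-7]
  After 'dup': [-7, -7]
  After 'drop': [-7]
  After 'push 16': [-7, 16]
  After 'over': [-7, 16, -7]
  After 'push 2': [-7, 16, -7, 2]
  After 'push 1': [-7, 16, -7, 2, 1]
  After 'gt': [-7, 16, -7, 1]
Program B final stack: [-7, 16, -7, 1]
Same: yes

Answer: yes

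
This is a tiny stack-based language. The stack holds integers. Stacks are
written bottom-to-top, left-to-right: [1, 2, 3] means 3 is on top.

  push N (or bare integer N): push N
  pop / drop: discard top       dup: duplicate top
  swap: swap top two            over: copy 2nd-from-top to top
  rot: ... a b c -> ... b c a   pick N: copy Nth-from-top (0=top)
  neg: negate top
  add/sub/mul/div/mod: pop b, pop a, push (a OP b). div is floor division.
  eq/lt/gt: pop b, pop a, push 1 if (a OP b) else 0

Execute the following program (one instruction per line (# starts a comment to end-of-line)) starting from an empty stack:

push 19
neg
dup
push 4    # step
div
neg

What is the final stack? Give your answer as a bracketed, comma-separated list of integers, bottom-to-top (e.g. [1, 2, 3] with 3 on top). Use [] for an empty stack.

After 'push 19': [19]
After 'neg': [-19]
After 'dup': [-19, -19]
After 'push 4': [-19, -19, 4]
After 'div': [-19, -5]
After 'neg': [-19, 5]

Answer: [-19, 5]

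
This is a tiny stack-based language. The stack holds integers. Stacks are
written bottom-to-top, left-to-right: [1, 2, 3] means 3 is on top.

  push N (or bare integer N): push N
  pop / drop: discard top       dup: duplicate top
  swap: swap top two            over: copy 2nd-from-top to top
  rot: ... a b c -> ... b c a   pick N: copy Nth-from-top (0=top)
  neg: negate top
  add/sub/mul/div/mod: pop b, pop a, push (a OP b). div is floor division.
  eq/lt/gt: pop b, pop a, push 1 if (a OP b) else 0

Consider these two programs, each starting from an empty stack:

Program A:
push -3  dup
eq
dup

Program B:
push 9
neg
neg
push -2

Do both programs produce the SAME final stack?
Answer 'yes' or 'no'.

Program A trace:
  After 'push -3': [-3]
  After 'dup': [-3, -3]
  After 'eq': [1]
  After 'dup': [1, 1]
Program A final stack: [1, 1]

Program B trace:
  After 'push 9': [9]
  After 'neg': [-9]
  After 'neg': [9]
  After 'push -2': [9, -2]
Program B final stack: [9, -2]
Same: no

Answer: no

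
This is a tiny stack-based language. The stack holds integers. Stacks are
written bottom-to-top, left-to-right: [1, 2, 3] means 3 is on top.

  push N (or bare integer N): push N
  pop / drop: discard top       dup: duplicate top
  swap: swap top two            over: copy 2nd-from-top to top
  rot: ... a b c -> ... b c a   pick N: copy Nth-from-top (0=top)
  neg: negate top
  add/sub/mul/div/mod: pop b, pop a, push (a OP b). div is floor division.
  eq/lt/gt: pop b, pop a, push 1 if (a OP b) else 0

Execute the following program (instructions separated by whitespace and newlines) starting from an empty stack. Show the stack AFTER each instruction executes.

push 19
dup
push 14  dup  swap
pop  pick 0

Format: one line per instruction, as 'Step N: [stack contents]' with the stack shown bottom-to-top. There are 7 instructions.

Step 1: [19]
Step 2: [19, 19]
Step 3: [19, 19, 14]
Step 4: [19, 19, 14, 14]
Step 5: [19, 19, 14, 14]
Step 6: [19, 19, 14]
Step 7: [19, 19, 14, 14]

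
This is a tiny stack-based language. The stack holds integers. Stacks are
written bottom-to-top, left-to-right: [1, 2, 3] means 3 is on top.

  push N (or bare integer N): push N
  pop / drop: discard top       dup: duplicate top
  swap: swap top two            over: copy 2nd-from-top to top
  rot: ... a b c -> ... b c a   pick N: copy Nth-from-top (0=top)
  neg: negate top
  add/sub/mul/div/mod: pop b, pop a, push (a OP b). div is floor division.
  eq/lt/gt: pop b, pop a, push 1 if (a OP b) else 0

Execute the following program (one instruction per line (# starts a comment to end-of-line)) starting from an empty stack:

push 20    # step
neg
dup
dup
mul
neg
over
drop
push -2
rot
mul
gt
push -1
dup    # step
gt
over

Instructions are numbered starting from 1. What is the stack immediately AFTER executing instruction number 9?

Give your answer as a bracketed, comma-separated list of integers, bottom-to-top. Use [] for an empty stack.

Step 1 ('push 20'): [20]
Step 2 ('neg'): [-20]
Step 3 ('dup'): [-20, -20]
Step 4 ('dup'): [-20, -20, -20]
Step 5 ('mul'): [-20, 400]
Step 6 ('neg'): [-20, -400]
Step 7 ('over'): [-20, -400, -20]
Step 8 ('drop'): [-20, -400]
Step 9 ('push -2'): [-20, -400, -2]

Answer: [-20, -400, -2]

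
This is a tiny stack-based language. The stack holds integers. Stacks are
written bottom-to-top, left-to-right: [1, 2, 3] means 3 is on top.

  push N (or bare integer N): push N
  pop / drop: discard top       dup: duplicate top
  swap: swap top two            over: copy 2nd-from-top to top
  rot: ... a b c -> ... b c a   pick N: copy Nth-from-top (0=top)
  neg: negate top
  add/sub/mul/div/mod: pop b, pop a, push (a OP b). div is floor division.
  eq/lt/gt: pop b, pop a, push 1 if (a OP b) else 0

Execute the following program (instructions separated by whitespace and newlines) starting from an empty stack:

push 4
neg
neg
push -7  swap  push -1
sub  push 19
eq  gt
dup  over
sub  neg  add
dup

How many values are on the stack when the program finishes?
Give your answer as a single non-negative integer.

Answer: 2

Derivation:
After 'push 4': stack = [4] (depth 1)
After 'neg': stack = [-4] (depth 1)
After 'neg': stack = [4] (depth 1)
After 'push -7': stack = [4, -7] (depth 2)
After 'swap': stack = [-7, 4] (depth 2)
After 'push -1': stack = [-7, 4, -1] (depth 3)
After 'sub': stack = [-7, 5] (depth 2)
After 'push 19': stack = [-7, 5, 19] (depth 3)
After 'eq': stack = [-7, 0] (depth 2)
After 'gt': stack = [0] (depth 1)
After 'dup': stack = [0, 0] (depth 2)
After 'over': stack = [0, 0, 0] (depth 3)
After 'sub': stack = [0, 0] (depth 2)
After 'neg': stack = [0, 0] (depth 2)
After 'add': stack = [0] (depth 1)
After 'dup': stack = [0, 0] (depth 2)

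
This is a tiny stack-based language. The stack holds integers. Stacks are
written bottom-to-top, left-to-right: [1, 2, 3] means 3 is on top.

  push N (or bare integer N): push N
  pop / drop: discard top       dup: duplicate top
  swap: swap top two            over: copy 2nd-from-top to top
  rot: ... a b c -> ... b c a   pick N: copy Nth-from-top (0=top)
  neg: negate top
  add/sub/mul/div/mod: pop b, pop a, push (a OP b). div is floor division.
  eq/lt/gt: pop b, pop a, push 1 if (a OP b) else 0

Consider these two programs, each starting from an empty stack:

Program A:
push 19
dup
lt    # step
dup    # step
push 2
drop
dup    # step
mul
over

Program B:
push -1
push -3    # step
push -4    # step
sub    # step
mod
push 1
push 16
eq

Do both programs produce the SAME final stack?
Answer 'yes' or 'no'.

Answer: no

Derivation:
Program A trace:
  After 'push 19': [19]
  After 'dup': [19, 19]
  After 'lt': [0]
  After 'dup': [0, 0]
  After 'push 2': [0, 0, 2]
  After 'drop': [0, 0]
  After 'dup': [0, 0, 0]
  After 'mul': [0, 0]
  After 'over': [0, 0, 0]
Program A final stack: [0, 0, 0]

Program B trace:
  After 'push -1': [-1]
  After 'push -3': [-1, -3]
  After 'push -4': [-1, -3, -4]
  After 'sub': [-1, 1]
  After 'mod': [0]
  After 'push 1': [0, 1]
  After 'push 16': [0, 1, 16]
  After 'eq': [0, 0]
Program B final stack: [0, 0]
Same: no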